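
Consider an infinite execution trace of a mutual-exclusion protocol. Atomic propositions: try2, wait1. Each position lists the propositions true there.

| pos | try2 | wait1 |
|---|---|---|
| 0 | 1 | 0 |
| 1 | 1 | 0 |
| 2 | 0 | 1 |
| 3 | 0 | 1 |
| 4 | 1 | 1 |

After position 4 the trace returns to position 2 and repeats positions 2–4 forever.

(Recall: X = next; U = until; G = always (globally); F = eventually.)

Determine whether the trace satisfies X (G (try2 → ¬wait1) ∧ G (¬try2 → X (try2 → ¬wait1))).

The position after 0 is 1; G (try2 → ¬wait1) ∧ G (¬try2 → X (try2 → ¬wait1)) is false there.

Violated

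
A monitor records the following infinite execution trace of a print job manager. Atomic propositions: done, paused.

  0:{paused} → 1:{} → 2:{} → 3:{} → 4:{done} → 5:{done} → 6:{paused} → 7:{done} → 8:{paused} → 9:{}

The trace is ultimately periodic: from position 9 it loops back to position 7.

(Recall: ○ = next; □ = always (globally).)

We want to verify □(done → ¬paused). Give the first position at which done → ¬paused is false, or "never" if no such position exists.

never

done → ¬paused holds at every position 0..9, and those are all the positions the trace ever visits, so the invariant □(done → ¬paused) is never violated.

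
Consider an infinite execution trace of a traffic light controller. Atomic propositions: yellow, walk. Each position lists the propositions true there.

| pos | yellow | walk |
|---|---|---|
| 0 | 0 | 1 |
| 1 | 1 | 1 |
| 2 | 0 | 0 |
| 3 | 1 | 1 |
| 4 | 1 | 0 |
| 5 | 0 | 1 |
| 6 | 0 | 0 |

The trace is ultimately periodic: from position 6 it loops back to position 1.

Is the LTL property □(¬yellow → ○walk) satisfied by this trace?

Does not hold

¬yellow → ○walk must hold at every position from 0 onward. It fails at position 5, so □(¬yellow → ○walk) is false.
Positions where ¬yellow holds: 0, 2, 5, 6.
Check ○walk at each: 0→ok, 2→ok, 5→fails, 6→ok.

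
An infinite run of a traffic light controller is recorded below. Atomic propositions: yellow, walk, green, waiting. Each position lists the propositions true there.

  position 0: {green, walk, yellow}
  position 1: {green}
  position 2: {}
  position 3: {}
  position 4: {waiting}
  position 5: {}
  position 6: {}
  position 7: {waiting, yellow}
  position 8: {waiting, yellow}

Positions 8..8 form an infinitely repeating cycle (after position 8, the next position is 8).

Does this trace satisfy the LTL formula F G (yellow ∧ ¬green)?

Yes

G (yellow ∧ ¬green) holds at position 7, which is reachable from 0, so F G (yellow ∧ ¬green) holds.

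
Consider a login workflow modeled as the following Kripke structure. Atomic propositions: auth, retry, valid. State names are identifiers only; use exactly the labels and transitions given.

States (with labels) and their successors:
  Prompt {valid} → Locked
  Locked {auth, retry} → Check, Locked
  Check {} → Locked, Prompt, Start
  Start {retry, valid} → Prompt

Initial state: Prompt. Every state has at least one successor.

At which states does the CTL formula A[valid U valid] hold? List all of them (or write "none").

{Prompt, Start}

States satisfying valid: {Prompt, Start}.
States satisfying A[valid U valid]: {Prompt, Start}.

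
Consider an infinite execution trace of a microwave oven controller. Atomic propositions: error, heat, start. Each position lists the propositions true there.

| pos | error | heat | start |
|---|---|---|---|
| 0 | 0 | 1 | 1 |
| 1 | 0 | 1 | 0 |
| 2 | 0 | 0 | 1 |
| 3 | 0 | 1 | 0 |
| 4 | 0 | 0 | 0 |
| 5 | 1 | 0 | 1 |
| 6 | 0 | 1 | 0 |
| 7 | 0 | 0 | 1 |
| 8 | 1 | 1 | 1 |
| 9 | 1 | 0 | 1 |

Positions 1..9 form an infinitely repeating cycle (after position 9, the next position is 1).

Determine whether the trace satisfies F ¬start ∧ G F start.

¬start holds at position 1, which is reachable from 0, so F ¬start holds.
F start holds at every position 0..9, and those are all positions ever visited, so G F start holds.
At position 0: F ¬start is true; G F start is true; so F ¬start ∧ G F start is true.

Yes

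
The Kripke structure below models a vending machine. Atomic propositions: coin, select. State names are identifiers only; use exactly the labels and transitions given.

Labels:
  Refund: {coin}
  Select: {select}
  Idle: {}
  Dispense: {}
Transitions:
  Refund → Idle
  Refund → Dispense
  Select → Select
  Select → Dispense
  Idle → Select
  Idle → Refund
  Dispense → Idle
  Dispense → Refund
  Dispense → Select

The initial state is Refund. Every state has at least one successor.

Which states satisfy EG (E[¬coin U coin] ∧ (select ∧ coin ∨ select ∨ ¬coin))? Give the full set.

States satisfying E[¬coin U coin] ∧ (select ∧ coin ∨ select ∨ ¬coin): {Select, Idle, Dispense}.
States satisfying EG (E[¬coin U coin] ∧ (select ∧ coin ∨ select ∨ ¬coin)): {Select, Idle, Dispense}.

{Select, Idle, Dispense}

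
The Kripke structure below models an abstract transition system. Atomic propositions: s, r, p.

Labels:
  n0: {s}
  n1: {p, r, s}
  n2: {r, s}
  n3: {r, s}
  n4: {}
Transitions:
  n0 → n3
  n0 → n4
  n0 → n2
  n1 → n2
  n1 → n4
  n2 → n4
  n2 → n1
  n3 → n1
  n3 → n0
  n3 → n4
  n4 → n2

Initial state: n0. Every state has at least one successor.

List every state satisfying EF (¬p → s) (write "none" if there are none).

States satisfying ¬p → s: {n0, n1, n2, n3}.
States satisfying EF (¬p → s): {n0, n1, n2, n3, n4}.

{n0, n1, n2, n3, n4}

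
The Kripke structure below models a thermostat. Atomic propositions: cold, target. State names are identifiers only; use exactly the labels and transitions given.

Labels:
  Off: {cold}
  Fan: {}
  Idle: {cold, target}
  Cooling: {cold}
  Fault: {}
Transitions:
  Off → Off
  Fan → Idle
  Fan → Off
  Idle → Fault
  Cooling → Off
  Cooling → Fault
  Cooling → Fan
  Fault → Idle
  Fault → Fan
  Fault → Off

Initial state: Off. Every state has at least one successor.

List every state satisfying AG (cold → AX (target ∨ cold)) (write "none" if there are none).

{Off}

States satisfying cold → AX (target ∨ cold): {Off, Fan, Fault}.
States satisfying AG (cold → AX (target ∨ cold)): {Off}.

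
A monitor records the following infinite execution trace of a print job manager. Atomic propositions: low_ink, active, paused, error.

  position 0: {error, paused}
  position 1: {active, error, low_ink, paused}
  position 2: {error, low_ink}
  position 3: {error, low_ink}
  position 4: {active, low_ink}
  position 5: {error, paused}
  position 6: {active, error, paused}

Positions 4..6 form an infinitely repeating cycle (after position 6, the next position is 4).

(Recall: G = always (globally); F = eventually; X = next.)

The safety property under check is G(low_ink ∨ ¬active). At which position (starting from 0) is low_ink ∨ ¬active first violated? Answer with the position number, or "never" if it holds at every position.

Check low_ink ∨ ¬active at each position in order: 0 ✓, 1 ✓, 2 ✓, 3 ✓, 4 ✓, 5 ✓.
At position 6 the labels are {active, error, paused}, so low_ink ∨ ¬active is false there. This is the first violation.

6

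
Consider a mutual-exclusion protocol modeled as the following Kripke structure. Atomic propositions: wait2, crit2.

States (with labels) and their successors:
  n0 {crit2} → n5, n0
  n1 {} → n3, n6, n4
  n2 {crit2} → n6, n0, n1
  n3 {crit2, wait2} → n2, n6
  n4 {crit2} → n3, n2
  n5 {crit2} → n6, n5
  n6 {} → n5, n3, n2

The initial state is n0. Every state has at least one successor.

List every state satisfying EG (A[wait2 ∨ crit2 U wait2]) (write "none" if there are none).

none

States satisfying A[wait2 ∨ crit2 U wait2]: {n3}.
States satisfying EG (A[wait2 ∨ crit2 U wait2]): ∅.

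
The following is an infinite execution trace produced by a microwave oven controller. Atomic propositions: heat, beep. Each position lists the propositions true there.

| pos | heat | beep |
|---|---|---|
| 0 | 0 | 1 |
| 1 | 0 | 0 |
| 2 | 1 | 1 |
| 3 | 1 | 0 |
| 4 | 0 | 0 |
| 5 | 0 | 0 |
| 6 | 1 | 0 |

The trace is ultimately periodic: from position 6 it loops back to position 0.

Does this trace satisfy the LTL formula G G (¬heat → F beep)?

Yes

G (¬heat → F beep) holds at every position 0..6, and those are all positions ever visited, so G G (¬heat → F beep) holds.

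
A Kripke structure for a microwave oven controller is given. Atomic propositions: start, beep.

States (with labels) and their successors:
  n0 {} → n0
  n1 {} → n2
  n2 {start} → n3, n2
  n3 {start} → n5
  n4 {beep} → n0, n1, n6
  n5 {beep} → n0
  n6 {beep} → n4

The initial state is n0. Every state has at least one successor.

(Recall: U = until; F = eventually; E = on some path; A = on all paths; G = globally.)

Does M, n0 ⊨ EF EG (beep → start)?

States satisfying EG (beep → start): {n0, n1, n2}.
States satisfying EF EG (beep → start): {n0, n1, n2, n3, n4, n5, n6}.
Some path from n0 reaches a state where EG (beep → start) holds.
n0 ∈ Sat(EF EG (beep → start)).

Satisfied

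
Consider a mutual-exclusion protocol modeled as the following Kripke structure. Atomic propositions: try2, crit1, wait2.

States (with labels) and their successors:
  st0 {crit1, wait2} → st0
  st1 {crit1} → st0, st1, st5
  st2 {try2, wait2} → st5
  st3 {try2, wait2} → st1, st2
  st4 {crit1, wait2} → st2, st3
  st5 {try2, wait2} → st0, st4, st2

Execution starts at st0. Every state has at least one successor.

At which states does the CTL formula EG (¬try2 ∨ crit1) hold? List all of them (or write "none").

States satisfying ¬try2 ∨ crit1: {st0, st1, st4}.
States satisfying EG (¬try2 ∨ crit1): {st0, st1}.

{st0, st1}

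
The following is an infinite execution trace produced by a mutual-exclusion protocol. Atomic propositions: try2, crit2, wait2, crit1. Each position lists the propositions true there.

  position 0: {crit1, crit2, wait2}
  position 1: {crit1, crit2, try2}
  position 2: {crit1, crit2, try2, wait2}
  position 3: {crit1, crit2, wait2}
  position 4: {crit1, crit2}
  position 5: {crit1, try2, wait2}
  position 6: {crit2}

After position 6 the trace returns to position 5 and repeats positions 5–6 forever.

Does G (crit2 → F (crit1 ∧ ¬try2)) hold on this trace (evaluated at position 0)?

No

crit2 → F (crit1 ∧ ¬try2) must hold at every position from 0 onward. It fails at position 6, so G (crit2 → F (crit1 ∧ ¬try2)) is false.
Positions where crit2 holds: 0, 1, 2, 3, 4, 6.
Check F (crit1 ∧ ¬try2) at each: 0→ok, 1→ok, 2→ok, 3→ok, 4→ok, 6→fails.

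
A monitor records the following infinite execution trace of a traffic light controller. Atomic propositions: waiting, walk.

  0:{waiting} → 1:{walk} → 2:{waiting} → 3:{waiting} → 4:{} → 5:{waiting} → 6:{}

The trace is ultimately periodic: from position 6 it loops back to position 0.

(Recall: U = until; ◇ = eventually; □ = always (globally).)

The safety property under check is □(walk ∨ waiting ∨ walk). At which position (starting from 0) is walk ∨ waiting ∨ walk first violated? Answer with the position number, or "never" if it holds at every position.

Check walk ∨ waiting ∨ walk at each position in order: 0 ✓, 1 ✓, 2 ✓, 3 ✓.
At position 4 the labels are {}, so walk ∨ waiting ∨ walk is false there. This is the first violation.

4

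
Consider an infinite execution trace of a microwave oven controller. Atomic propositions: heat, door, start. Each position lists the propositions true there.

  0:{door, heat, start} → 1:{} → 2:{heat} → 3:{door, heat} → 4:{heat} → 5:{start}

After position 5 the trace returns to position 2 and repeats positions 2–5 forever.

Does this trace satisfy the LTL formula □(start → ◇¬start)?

Satisfied

start → ◇¬start holds at every position 0..5, and those are all positions ever visited, so □(start → ◇¬start) holds.
Positions where start holds: 0, 5.
Check ◇¬start at each: 0→ok, 5→ok.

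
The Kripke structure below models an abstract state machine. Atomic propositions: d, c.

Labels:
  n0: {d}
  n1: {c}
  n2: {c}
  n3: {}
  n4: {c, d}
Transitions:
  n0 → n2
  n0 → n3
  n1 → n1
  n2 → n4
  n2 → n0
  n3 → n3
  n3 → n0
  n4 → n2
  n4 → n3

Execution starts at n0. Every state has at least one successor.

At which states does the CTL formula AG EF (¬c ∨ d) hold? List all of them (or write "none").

{n0, n2, n3, n4}

States satisfying EF (¬c ∨ d): {n0, n2, n3, n4}.
States satisfying AG EF (¬c ∨ d): {n0, n2, n3, n4}.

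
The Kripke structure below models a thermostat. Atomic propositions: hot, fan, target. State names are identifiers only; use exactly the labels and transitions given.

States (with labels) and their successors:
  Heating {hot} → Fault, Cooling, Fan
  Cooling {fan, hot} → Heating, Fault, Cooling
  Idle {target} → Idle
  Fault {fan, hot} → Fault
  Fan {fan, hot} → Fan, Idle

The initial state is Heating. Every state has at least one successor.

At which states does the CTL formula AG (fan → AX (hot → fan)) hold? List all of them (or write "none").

States satisfying fan → AX (hot → fan): {Heating, Idle, Fault, Fan}.
States satisfying AG (fan → AX (hot → fan)): {Idle, Fault, Fan}.

{Idle, Fault, Fan}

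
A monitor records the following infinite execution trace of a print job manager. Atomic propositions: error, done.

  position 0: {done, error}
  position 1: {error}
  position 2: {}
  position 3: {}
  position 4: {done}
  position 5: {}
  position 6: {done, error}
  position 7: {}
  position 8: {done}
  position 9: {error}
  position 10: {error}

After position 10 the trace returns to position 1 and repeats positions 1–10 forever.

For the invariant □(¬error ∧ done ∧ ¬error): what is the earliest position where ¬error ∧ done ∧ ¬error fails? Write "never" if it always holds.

0

At position 0 the labels are {done, error}, so ¬error ∧ done ∧ ¬error is false there. This is the first violation.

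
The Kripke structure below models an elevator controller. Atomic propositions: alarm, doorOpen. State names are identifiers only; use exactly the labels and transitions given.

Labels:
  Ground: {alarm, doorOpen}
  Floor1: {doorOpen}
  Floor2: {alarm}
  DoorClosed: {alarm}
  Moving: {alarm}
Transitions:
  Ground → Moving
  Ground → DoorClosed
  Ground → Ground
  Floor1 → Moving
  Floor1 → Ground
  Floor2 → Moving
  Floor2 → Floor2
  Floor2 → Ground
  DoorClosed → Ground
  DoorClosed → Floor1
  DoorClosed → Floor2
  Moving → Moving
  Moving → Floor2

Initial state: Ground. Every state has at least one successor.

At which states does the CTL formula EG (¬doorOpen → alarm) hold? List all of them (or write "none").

{Ground, Floor1, Floor2, DoorClosed, Moving}

States satisfying ¬doorOpen → alarm: {Ground, Floor1, Floor2, DoorClosed, Moving}.
States satisfying EG (¬doorOpen → alarm): {Ground, Floor1, Floor2, DoorClosed, Moving}.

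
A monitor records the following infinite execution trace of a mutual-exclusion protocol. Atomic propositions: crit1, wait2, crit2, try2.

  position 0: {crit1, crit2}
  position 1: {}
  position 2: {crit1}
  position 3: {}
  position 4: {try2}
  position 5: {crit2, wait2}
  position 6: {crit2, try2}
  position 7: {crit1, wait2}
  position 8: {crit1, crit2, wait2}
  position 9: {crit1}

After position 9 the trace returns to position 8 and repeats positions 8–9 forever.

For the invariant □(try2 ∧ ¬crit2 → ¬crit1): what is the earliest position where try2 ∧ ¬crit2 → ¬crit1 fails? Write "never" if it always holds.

never

try2 ∧ ¬crit2 → ¬crit1 holds at every position 0..9, and those are all the positions the trace ever visits, so the invariant □(try2 ∧ ¬crit2 → ¬crit1) is never violated.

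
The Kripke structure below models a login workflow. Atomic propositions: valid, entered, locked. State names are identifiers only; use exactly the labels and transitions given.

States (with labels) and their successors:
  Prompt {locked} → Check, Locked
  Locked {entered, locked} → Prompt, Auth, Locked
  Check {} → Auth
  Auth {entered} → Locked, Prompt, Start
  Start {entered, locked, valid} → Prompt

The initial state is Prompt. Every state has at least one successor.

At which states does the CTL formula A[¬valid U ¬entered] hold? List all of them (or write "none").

{Prompt, Check}

States satisfying ¬valid: {Prompt, Locked, Check, Auth}.
States satisfying ¬entered: {Prompt, Check}.
States satisfying A[¬valid U ¬entered]: {Prompt, Check}.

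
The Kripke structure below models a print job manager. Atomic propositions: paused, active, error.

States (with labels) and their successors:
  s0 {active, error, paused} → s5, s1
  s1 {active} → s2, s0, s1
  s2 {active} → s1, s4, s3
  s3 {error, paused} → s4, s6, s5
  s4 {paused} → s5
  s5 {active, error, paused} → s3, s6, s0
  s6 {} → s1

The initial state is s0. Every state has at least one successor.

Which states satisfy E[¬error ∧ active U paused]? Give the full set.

{s0, s1, s2, s3, s4, s5}

States satisfying ¬error ∧ active: {s1, s2}.
States satisfying paused: {s0, s3, s4, s5}.
States satisfying E[¬error ∧ active U paused]: {s0, s1, s2, s3, s4, s5}.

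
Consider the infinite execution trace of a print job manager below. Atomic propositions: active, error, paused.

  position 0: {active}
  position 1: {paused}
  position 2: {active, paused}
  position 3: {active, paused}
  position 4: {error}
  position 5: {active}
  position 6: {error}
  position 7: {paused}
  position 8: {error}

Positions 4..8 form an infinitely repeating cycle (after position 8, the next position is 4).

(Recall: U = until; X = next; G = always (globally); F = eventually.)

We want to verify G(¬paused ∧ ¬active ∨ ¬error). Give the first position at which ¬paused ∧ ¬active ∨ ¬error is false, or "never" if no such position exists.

never

¬paused ∧ ¬active ∨ ¬error holds at every position 0..8, and those are all the positions the trace ever visits, so the invariant G(¬paused ∧ ¬active ∨ ¬error) is never violated.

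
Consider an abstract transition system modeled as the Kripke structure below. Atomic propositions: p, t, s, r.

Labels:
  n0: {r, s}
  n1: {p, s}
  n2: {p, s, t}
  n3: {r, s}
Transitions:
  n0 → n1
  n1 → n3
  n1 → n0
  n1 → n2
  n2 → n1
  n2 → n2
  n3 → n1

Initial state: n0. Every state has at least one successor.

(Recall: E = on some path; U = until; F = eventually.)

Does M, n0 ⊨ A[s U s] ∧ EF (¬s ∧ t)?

Violated

States satisfying s: {n0, n1, n2, n3}.
States satisfying A[s U s]: {n0, n1, n2, n3}.
States satisfying ¬s ∧ t: ∅.
States satisfying EF (¬s ∧ t): ∅.
States satisfying A[s U s] ∧ EF (¬s ∧ t): ∅.
n0 ∉ Sat(A[s U s] ∧ EF (¬s ∧ t)).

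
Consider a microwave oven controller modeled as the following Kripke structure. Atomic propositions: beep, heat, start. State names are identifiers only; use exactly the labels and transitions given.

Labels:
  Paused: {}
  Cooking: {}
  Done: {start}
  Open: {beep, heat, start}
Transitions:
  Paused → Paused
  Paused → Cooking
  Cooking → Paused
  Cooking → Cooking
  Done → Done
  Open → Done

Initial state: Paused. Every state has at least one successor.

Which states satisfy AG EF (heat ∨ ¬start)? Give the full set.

States satisfying EF (heat ∨ ¬start): {Paused, Cooking, Open}.
States satisfying AG EF (heat ∨ ¬start): {Paused, Cooking}.

{Paused, Cooking}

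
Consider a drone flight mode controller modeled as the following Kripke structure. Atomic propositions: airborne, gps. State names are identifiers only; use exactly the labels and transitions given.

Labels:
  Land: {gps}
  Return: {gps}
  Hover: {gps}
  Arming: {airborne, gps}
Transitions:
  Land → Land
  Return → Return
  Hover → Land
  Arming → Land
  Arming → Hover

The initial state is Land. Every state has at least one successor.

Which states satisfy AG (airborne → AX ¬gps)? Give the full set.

{Land, Return, Hover}

States satisfying airborne → AX ¬gps: {Land, Return, Hover}.
States satisfying AG (airborne → AX ¬gps): {Land, Return, Hover}.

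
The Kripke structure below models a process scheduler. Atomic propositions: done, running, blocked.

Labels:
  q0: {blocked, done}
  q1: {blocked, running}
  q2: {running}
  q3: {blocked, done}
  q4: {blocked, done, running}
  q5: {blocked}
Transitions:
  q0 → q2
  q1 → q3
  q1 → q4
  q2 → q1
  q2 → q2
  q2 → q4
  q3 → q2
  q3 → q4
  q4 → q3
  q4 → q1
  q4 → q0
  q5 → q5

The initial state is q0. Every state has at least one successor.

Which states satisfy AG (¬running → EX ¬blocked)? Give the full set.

{q0, q1, q2, q3, q4}

States satisfying ¬running → EX ¬blocked: {q0, q1, q2, q3, q4}.
States satisfying AG (¬running → EX ¬blocked): {q0, q1, q2, q3, q4}.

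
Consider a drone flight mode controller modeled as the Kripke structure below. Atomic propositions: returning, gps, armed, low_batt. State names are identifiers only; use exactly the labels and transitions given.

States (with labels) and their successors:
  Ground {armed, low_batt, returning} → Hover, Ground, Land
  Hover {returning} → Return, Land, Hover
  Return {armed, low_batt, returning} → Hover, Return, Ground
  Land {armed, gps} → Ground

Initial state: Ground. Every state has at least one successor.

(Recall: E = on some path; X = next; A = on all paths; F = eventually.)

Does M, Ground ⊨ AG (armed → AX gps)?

States satisfying armed → AX gps: {Hover}.
States satisfying AG (armed → AX gps): ∅.
Ground is reachable from Ground and violates armed → AX gps, so AG fails at Ground.
Ground ∉ Sat(AG (armed → AX gps)).

No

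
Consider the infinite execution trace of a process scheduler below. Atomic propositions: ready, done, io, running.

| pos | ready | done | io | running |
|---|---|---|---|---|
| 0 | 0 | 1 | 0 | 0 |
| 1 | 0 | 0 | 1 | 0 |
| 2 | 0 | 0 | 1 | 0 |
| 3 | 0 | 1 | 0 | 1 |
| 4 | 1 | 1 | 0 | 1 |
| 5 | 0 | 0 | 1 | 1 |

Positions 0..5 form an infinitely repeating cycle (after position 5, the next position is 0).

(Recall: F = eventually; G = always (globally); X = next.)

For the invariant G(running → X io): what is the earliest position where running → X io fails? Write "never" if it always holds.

3

Check running → X io at each position in order: 0 ✓, 1 ✓, 2 ✓.
At position 3 the labels are {done, running} and the next position 4 has {done, ready, running}, so running → X io is false there. This is the first violation.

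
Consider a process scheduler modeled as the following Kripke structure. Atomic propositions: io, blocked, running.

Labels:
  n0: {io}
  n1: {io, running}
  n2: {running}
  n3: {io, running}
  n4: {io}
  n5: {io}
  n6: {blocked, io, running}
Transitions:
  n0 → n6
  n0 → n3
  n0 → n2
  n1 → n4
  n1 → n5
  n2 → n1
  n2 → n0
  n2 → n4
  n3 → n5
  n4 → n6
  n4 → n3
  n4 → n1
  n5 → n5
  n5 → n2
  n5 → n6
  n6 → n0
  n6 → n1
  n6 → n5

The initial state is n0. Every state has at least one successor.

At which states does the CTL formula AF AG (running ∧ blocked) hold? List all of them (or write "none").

none

States satisfying AG (running ∧ blocked): ∅.
States satisfying AF AG (running ∧ blocked): ∅.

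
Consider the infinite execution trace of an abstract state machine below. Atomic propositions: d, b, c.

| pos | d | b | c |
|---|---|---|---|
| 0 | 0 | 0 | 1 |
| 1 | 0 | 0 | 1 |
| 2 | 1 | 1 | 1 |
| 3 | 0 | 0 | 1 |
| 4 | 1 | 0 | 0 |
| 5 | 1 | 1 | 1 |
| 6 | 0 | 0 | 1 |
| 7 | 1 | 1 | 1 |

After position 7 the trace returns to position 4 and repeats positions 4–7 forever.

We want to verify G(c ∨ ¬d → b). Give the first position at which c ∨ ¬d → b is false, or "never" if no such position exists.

At position 0 the labels are {c}, so c ∨ ¬d → b is false there. This is the first violation.

0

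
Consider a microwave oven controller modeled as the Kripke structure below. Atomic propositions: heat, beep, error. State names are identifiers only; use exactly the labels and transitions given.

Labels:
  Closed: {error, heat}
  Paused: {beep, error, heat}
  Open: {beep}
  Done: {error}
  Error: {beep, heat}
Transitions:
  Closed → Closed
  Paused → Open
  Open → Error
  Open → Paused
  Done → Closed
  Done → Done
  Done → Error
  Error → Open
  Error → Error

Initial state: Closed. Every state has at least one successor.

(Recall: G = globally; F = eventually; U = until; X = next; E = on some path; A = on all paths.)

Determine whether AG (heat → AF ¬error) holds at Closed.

States satisfying heat → AF ¬error: {Paused, Open, Done, Error}.
States satisfying AG (heat → AF ¬error): {Paused, Open, Error}.
Closed is reachable from Closed and violates heat → AF ¬error, so AG fails at Closed.
Closed ∉ Sat(AG (heat → AF ¬error)).

Violated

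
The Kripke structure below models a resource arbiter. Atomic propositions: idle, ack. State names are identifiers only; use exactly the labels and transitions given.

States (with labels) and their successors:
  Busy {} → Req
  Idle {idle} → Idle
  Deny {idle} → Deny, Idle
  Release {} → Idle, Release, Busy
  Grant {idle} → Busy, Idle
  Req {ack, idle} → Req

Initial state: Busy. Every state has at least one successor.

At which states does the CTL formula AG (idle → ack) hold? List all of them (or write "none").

States satisfying idle → ack: {Busy, Release, Req}.
States satisfying AG (idle → ack): {Busy, Req}.

{Busy, Req}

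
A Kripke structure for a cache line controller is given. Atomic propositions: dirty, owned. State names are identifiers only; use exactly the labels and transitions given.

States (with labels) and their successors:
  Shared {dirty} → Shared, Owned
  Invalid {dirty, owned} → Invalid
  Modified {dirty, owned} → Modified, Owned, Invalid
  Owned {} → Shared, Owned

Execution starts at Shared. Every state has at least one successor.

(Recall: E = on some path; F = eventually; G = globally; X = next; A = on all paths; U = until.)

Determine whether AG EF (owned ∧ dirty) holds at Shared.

States satisfying EF (owned ∧ dirty): {Invalid, Modified}.
States satisfying AG EF (owned ∧ dirty): {Invalid}.
Owned is reachable from Shared and violates EF (owned ∧ dirty), so AG fails at Shared.
Shared ∉ Sat(AG EF (owned ∧ dirty)).

Does not hold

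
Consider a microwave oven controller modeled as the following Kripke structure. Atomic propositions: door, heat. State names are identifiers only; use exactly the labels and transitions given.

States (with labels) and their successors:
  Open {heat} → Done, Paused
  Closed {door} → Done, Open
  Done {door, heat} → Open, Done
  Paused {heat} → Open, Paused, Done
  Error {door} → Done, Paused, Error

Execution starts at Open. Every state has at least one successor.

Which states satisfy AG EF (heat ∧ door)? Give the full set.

{Open, Closed, Done, Paused, Error}

States satisfying EF (heat ∧ door): {Open, Closed, Done, Paused, Error}.
States satisfying AG EF (heat ∧ door): {Open, Closed, Done, Paused, Error}.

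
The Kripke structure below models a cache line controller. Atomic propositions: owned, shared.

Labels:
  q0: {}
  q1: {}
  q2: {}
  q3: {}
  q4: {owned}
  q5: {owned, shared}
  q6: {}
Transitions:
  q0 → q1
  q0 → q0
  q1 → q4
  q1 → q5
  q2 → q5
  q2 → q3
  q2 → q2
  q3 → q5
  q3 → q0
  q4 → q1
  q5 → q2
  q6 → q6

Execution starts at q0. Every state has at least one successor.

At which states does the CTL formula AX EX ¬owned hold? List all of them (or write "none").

{q1, q2, q3, q5, q6}

States satisfying EX ¬owned: {q0, q2, q3, q4, q5, q6}.
States satisfying AX EX ¬owned: {q1, q2, q3, q5, q6}.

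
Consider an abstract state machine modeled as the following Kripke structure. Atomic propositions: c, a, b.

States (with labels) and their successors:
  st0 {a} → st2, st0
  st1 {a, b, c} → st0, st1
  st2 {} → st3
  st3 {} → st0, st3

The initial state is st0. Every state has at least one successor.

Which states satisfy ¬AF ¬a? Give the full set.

{st0, st1}

States satisfying ¬a: {st2, st3}.
States satisfying AF ¬a: {st2, st3}.
States satisfying ¬AF ¬a: {st0, st1}.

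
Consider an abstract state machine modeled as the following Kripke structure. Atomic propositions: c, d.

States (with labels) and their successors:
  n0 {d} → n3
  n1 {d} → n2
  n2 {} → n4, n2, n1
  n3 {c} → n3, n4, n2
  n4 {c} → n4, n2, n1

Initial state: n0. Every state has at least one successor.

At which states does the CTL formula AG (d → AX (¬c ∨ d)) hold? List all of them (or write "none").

{n1, n2, n3, n4}

States satisfying d → AX (¬c ∨ d): {n1, n2, n3, n4}.
States satisfying AG (d → AX (¬c ∨ d)): {n1, n2, n3, n4}.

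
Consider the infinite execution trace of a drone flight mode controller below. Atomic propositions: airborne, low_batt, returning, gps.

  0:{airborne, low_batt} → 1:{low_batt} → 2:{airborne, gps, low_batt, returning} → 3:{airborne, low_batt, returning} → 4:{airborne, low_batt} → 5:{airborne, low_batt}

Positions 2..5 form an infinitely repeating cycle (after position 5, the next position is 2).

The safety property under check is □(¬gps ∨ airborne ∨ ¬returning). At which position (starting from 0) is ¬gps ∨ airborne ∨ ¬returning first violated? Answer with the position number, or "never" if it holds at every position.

¬gps ∨ airborne ∨ ¬returning holds at every position 0..5, and those are all the positions the trace ever visits, so the invariant □(¬gps ∨ airborne ∨ ¬returning) is never violated.

never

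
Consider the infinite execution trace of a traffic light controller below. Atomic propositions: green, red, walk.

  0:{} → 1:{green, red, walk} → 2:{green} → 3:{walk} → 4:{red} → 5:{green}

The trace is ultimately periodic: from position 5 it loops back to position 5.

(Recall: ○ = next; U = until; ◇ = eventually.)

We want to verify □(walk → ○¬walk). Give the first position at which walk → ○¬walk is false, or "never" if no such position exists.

walk → ○¬walk holds at every position 0..5, and those are all the positions the trace ever visits, so the invariant □(walk → ○¬walk) is never violated.

never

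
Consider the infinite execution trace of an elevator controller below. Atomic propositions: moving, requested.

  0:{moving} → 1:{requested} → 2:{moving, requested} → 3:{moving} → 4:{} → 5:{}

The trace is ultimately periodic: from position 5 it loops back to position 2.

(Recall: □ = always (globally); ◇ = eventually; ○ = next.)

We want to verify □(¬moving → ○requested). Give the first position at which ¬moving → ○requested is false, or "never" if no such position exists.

4

Check ¬moving → ○requested at each position in order: 0 ✓, 1 ✓, 2 ✓, 3 ✓.
At position 4 the labels are {} and the next position 5 has {}, so ¬moving → ○requested is false there. This is the first violation.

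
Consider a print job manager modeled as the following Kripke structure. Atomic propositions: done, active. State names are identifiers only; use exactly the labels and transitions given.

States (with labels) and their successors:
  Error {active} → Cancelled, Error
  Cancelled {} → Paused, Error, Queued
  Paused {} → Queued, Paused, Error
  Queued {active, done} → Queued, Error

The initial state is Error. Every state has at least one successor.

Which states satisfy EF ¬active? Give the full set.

States satisfying ¬active: {Cancelled, Paused}.
States satisfying EF ¬active: {Error, Cancelled, Paused, Queued}.

{Error, Cancelled, Paused, Queued}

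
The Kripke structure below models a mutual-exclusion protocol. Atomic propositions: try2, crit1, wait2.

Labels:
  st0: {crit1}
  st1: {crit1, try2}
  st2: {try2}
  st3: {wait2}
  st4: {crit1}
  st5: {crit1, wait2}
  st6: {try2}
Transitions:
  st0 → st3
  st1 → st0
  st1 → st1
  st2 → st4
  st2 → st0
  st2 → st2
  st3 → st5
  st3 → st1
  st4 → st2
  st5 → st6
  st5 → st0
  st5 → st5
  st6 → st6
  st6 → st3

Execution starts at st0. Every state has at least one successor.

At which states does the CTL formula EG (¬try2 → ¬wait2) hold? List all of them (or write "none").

{st1, st2, st4, st6}

States satisfying ¬try2 → ¬wait2: {st0, st1, st2, st4, st6}.
States satisfying EG (¬try2 → ¬wait2): {st1, st2, st4, st6}.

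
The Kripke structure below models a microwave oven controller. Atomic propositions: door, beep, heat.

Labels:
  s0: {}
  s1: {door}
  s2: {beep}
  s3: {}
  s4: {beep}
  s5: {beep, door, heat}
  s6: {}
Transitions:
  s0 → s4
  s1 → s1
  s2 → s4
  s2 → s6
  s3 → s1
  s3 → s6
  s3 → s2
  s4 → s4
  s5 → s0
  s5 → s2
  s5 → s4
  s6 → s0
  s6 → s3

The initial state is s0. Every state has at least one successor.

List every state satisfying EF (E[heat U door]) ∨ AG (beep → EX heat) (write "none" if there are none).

{s1, s2, s3, s5, s6}

States satisfying E[heat U door]: {s1, s5}.
States satisfying EF (E[heat U door]): {s1, s2, s3, s5, s6}.
States satisfying beep → EX heat: {s0, s1, s3, s6}.
States satisfying AG (beep → EX heat): {s1}.
States satisfying EF (E[heat U door]) ∨ AG (beep → EX heat): {s1, s2, s3, s5, s6}.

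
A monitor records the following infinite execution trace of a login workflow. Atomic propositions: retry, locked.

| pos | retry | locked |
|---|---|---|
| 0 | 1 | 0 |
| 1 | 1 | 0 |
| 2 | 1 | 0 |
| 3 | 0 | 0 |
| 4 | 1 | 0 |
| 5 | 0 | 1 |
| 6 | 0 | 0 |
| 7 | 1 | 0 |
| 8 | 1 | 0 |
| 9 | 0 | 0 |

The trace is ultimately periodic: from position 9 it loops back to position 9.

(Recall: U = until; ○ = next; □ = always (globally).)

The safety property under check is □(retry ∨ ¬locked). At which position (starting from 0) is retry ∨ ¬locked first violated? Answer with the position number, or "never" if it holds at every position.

Check retry ∨ ¬locked at each position in order: 0 ✓, 1 ✓, 2 ✓, 3 ✓, 4 ✓.
At position 5 the labels are {locked}, so retry ∨ ¬locked is false there. This is the first violation.

5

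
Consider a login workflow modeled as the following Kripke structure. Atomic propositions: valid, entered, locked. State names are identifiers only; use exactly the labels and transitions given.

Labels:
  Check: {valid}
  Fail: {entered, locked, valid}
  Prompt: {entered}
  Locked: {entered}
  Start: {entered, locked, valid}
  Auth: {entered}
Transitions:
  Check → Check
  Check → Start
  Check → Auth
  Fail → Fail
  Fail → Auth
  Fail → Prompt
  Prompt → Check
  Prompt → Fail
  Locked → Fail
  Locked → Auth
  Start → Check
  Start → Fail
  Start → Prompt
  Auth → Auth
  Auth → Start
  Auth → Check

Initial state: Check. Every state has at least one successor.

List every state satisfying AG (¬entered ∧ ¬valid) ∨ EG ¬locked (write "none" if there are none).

{Check, Prompt, Locked, Auth}

States satisfying ¬entered ∧ ¬valid: ∅.
States satisfying AG (¬entered ∧ ¬valid): ∅.
States satisfying ¬locked: {Check, Prompt, Locked, Auth}.
States satisfying EG ¬locked: {Check, Prompt, Locked, Auth}.
States satisfying AG (¬entered ∧ ¬valid) ∨ EG ¬locked: {Check, Prompt, Locked, Auth}.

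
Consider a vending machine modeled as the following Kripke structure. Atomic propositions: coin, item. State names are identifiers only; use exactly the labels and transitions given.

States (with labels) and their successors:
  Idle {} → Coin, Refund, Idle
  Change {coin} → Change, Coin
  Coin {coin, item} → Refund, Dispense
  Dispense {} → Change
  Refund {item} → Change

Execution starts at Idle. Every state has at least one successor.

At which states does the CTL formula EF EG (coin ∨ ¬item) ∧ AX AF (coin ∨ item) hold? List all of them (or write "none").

{Change, Coin, Dispense, Refund}

States satisfying EG (coin ∨ ¬item): {Idle, Change, Coin, Dispense}.
States satisfying EF EG (coin ∨ ¬item): {Idle, Change, Coin, Dispense, Refund}.
States satisfying AF (coin ∨ item): {Change, Coin, Dispense, Refund}.
States satisfying AX AF (coin ∨ item): {Change, Coin, Dispense, Refund}.
States satisfying EF EG (coin ∨ ¬item) ∧ AX AF (coin ∨ item): {Change, Coin, Dispense, Refund}.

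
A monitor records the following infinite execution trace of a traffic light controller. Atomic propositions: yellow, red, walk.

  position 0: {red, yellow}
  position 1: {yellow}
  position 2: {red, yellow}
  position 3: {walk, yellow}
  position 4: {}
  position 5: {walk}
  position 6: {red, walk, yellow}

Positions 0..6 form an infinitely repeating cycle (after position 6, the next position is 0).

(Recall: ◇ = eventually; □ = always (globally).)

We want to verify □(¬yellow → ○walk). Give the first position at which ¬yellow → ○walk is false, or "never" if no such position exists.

never

¬yellow → ○walk holds at every position 0..6, and those are all the positions the trace ever visits, so the invariant □(¬yellow → ○walk) is never violated.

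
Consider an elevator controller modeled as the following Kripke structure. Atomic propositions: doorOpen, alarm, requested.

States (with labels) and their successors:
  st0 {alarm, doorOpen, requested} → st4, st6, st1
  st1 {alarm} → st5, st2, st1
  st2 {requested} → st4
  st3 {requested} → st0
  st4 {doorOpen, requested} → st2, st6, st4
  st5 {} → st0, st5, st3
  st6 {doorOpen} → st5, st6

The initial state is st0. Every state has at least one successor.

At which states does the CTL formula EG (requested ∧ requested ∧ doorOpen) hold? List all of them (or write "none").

States satisfying requested ∧ requested ∧ doorOpen: {st0, st4}.
States satisfying EG (requested ∧ requested ∧ doorOpen): {st0, st4}.

{st0, st4}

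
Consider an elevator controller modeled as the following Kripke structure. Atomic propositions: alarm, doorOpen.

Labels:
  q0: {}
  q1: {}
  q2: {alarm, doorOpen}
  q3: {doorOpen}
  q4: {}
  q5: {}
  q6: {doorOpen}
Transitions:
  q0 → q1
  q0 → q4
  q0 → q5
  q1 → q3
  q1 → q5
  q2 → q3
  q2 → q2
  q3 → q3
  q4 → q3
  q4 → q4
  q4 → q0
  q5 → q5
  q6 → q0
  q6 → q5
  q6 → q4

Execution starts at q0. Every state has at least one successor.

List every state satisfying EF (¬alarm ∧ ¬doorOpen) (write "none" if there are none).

States satisfying ¬alarm ∧ ¬doorOpen: {q0, q1, q4, q5}.
States satisfying EF (¬alarm ∧ ¬doorOpen): {q0, q1, q4, q5, q6}.

{q0, q1, q4, q5, q6}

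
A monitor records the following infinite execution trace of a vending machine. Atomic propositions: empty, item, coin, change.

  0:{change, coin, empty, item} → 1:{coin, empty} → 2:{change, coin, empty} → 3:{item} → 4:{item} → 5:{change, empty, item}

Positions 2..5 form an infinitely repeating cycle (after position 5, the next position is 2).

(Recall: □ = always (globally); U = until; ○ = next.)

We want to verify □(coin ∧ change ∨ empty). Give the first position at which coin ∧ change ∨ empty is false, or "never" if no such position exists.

3

Check coin ∧ change ∨ empty at each position in order: 0 ✓, 1 ✓, 2 ✓.
At position 3 the labels are {item}, so coin ∧ change ∨ empty is false there. This is the first violation.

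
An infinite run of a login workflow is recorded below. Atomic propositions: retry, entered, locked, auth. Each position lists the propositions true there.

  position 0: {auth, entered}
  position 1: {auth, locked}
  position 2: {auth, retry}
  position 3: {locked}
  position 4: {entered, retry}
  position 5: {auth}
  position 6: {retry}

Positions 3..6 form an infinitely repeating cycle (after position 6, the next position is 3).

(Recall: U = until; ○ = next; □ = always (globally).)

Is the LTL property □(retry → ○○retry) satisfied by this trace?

retry → ○○retry holds at every position 0..6, and those are all positions ever visited, so □(retry → ○○retry) holds.
Positions where retry holds: 2, 4, 6.
Check ○○retry at each: 2→ok, 4→ok, 6→ok.

Yes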